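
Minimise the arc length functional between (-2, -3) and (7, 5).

Arc-length functional: J[y] = ∫ sqrt(1 + (y')^2) dx.
Lagrangian L = sqrt(1 + (y')^2) has no explicit y dependence, so ∂L/∂y = 0 and the Euler-Lagrange equation gives
    d/dx( y' / sqrt(1 + (y')^2) ) = 0  ⇒  y' / sqrt(1 + (y')^2) = const.
Hence y' is constant, so y(x) is affine.
Fitting the endpoints (-2, -3) and (7, 5):
    slope m = (5 − (-3)) / (7 − (-2)) = 8/9,
    intercept c = (-3) − m·(-2) = -11/9.
Extremal: y(x) = (8/9) x - 11/9.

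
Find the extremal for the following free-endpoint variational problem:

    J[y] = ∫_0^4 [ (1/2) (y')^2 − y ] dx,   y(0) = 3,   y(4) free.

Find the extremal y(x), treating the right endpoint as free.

The Lagrangian L = (1/2) (y')^2 − y gives
    ∂L/∂y = −1,   ∂L/∂y' = y'.
Euler-Lagrange: d/dx(y') − (−1) = 0, i.e. y'' + 1 = 0, so
    y(x) = −(1/2) x^2 + C1 x + C2.
Fixed left endpoint y(0) = 3 ⇒ C2 = 3.
The right endpoint x = 4 is free, so the natural (transversality) condition is ∂L/∂y' |_{x=4} = 0, i.e. y'(4) = 0.
Compute y'(x) = −1 x + C1, so y'(4) = −4 + C1 = 0 ⇒ C1 = 4.
Therefore the extremal is
    y(x) = −x^2/2 + 4 x + 3.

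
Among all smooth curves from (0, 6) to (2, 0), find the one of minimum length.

Arc-length functional: J[y] = ∫ sqrt(1 + (y')^2) dx.
Lagrangian L = sqrt(1 + (y')^2) has no explicit y dependence, so ∂L/∂y = 0 and the Euler-Lagrange equation gives
    d/dx( y' / sqrt(1 + (y')^2) ) = 0  ⇒  y' / sqrt(1 + (y')^2) = const.
Hence y' is constant, so y(x) is affine.
Fitting the endpoints (0, 6) and (2, 0):
    slope m = (0 − 6) / (2 − 0) = -3,
    intercept c = 6 − m·0 = 6.
Extremal: y(x) = -3 x + 6.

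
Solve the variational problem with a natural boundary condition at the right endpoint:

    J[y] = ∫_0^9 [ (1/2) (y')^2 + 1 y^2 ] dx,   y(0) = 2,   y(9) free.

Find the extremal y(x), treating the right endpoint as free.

The Lagrangian L = (1/2) (y')^2 + 1 y^2 gives
    ∂L/∂y = 2 y,   ∂L/∂y' = y'.
Euler-Lagrange: y'' − 2 y = 0.
With k = sqrt(2), the general solution is
    y(x) = A cosh(sqrt(2) x) + B sinh(sqrt(2) x).
Fixed left endpoint y(0) = 2 ⇒ A = 2.
The right endpoint x = 9 is free, so the natural (transversality) condition is ∂L/∂y' |_{x=9} = 0, i.e. y'(9) = 0.
Compute y'(x) = A k sinh(k x) + B k cosh(k x), so
    y'(9) = A k sinh(k·9) + B k cosh(k·9) = 0
    ⇒ B = −A tanh(k·9) = − 2 tanh(sqrt(2)·9).
Therefore the extremal is
    y(x) = 2 cosh(sqrt(2) x) − 2 tanh(sqrt(2)·9) sinh(sqrt(2) x).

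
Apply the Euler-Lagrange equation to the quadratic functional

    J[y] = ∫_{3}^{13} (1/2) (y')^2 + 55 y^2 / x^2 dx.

The Lagrangian is L = (1/2) (y')^2 + 55 y^2 / x^2.
Compute ∂L/∂y = 110y/x^2, ∂L/∂y' = y'.
The Euler-Lagrange equation d/dx(∂L/∂y') − ∂L/∂y = 0 reduces to
    y'' − 110/x^2 · y = 0  (x > 0).
Its general solution is
    y(x) = A x^11 + B x^(-10),
with A, B fixed by the endpoint conditions.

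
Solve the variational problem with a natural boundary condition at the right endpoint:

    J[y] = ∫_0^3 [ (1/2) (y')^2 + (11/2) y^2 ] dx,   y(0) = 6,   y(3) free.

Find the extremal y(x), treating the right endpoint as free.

The Lagrangian L = (1/2) (y')^2 + (11/2) y^2 gives
    ∂L/∂y = 11 y,   ∂L/∂y' = y'.
Euler-Lagrange: y'' − 11 y = 0.
With k = sqrt(11), the general solution is
    y(x) = A cosh(sqrt(11) x) + B sinh(sqrt(11) x).
Fixed left endpoint y(0) = 6 ⇒ A = 6.
The right endpoint x = 3 is free, so the natural (transversality) condition is ∂L/∂y' |_{x=3} = 0, i.e. y'(3) = 0.
Compute y'(x) = A k sinh(k x) + B k cosh(k x), so
    y'(3) = A k sinh(k·3) + B k cosh(k·3) = 0
    ⇒ B = −A tanh(k·3) = − 6 tanh(sqrt(11)·3).
Therefore the extremal is
    y(x) = 6 cosh(sqrt(11) x) − 6 tanh(sqrt(11)·3) sinh(sqrt(11) x).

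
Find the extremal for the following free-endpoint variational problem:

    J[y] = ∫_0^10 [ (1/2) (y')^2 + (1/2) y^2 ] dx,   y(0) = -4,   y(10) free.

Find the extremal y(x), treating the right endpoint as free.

The Lagrangian L = (1/2) (y')^2 + (1/2) y^2 gives
    ∂L/∂y = 1 y,   ∂L/∂y' = y'.
Euler-Lagrange: y'' − y = 0.
With k = 1, the general solution is
    y(x) = A cosh(x) + B sinh(x).
Fixed left endpoint y(0) = -4 ⇒ A = -4.
The right endpoint x = 10 is free, so the natural (transversality) condition is ∂L/∂y' |_{x=10} = 0, i.e. y'(10) = 0.
Compute y'(x) = A k sinh(k x) + B k cosh(k x), so
    y'(10) = A k sinh(k·10) + B k cosh(k·10) = 0
    ⇒ B = −A tanh(k·10) = 4 tanh(1·10).
Therefore the extremal is
    y(x) = −4 cosh(1 x) + 4 tanh(1·10) sinh(1 x).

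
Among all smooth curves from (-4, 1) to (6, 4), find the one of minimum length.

Arc-length functional: J[y] = ∫ sqrt(1 + (y')^2) dx.
Lagrangian L = sqrt(1 + (y')^2) has no explicit y dependence, so ∂L/∂y = 0 and the Euler-Lagrange equation gives
    d/dx( y' / sqrt(1 + (y')^2) ) = 0  ⇒  y' / sqrt(1 + (y')^2) = const.
Hence y' is constant, so y(x) is affine.
Fitting the endpoints (-4, 1) and (6, 4):
    slope m = (4 − 1) / (6 − (-4)) = 3/10,
    intercept c = 1 − m·(-4) = 11/5.
Extremal: y(x) = (3/10) x + 11/5.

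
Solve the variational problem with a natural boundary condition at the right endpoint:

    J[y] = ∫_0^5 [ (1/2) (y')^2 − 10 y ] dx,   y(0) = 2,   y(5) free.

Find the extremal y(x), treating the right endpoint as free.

The Lagrangian L = (1/2) (y')^2 − 10 y gives
    ∂L/∂y = −10,   ∂L/∂y' = y'.
Euler-Lagrange: d/dx(y') − (−10) = 0, i.e. y'' + 10 = 0, so
    y(x) = −(10/2) x^2 + C1 x + C2.
Fixed left endpoint y(0) = 2 ⇒ C2 = 2.
The right endpoint x = 5 is free, so the natural (transversality) condition is ∂L/∂y' |_{x=5} = 0, i.e. y'(5) = 0.
Compute y'(x) = −10 x + C1, so y'(5) = −50 + C1 = 0 ⇒ C1 = 50.
Therefore the extremal is
    y(x) = −5 x^2 + 50 x + 2.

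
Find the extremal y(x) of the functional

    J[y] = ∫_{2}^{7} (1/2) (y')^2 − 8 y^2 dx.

The Lagrangian is L = (1/2) (y')^2 − 8 y^2.
Compute ∂L/∂y = -16y, ∂L/∂y' = y'.
The Euler-Lagrange equation d/dx(∂L/∂y') − ∂L/∂y = 0 reduces to
    y'' + 16 y = 0.
Its general solution is
    y(x) = A sin(4x) + B cos(4x),
with A, B fixed by the endpoint conditions.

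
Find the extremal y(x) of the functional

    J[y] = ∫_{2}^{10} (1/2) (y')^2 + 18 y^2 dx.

The Lagrangian is L = (1/2) (y')^2 + 18 y^2.
Compute ∂L/∂y = 36y, ∂L/∂y' = y'.
The Euler-Lagrange equation d/dx(∂L/∂y') − ∂L/∂y = 0 reduces to
    y'' − 36 y = 0.
Its general solution is
    y(x) = A e^(6x) + B e^(−6x),
with A, B fixed by the endpoint conditions.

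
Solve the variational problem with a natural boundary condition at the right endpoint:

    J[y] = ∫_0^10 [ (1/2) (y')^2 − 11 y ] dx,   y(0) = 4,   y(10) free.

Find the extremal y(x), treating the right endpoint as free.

The Lagrangian L = (1/2) (y')^2 − 11 y gives
    ∂L/∂y = −11,   ∂L/∂y' = y'.
Euler-Lagrange: d/dx(y') − (−11) = 0, i.e. y'' + 11 = 0, so
    y(x) = −(11/2) x^2 + C1 x + C2.
Fixed left endpoint y(0) = 4 ⇒ C2 = 4.
The right endpoint x = 10 is free, so the natural (transversality) condition is ∂L/∂y' |_{x=10} = 0, i.e. y'(10) = 0.
Compute y'(x) = −11 x + C1, so y'(10) = −110 + C1 = 0 ⇒ C1 = 110.
Therefore the extremal is
    y(x) = −(11/2) x^2 + 110 x + 4.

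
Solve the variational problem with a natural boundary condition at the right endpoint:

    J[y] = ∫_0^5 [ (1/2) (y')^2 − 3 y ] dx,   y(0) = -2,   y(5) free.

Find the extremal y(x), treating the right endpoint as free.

The Lagrangian L = (1/2) (y')^2 − 3 y gives
    ∂L/∂y = −3,   ∂L/∂y' = y'.
Euler-Lagrange: d/dx(y') − (−3) = 0, i.e. y'' + 3 = 0, so
    y(x) = −(3/2) x^2 + C1 x + C2.
Fixed left endpoint y(0) = -2 ⇒ C2 = -2.
The right endpoint x = 5 is free, so the natural (transversality) condition is ∂L/∂y' |_{x=5} = 0, i.e. y'(5) = 0.
Compute y'(x) = −3 x + C1, so y'(5) = −15 + C1 = 0 ⇒ C1 = 15.
Therefore the extremal is
    y(x) = −(3/2) x^2 + 15 x − 2.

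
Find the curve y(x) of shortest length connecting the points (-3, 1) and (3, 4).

Arc-length functional: J[y] = ∫ sqrt(1 + (y')^2) dx.
Lagrangian L = sqrt(1 + (y')^2) has no explicit y dependence, so ∂L/∂y = 0 and the Euler-Lagrange equation gives
    d/dx( y' / sqrt(1 + (y')^2) ) = 0  ⇒  y' / sqrt(1 + (y')^2) = const.
Hence y' is constant, so y(x) is affine.
Fitting the endpoints (-3, 1) and (3, 4):
    slope m = (4 − 1) / (3 − (-3)) = 1/2,
    intercept c = 1 − m·(-3) = 5/2.
Extremal: y(x) = (1/2) x + 5/2.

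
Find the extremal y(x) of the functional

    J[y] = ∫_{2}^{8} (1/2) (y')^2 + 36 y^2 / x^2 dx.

The Lagrangian is L = (1/2) (y')^2 + 36 y^2 / x^2.
Compute ∂L/∂y = 72y/x^2, ∂L/∂y' = y'.
The Euler-Lagrange equation d/dx(∂L/∂y') − ∂L/∂y = 0 reduces to
    y'' − 72/x^2 · y = 0  (x > 0).
Its general solution is
    y(x) = A x^9 + B x^(-8),
with A, B fixed by the endpoint conditions.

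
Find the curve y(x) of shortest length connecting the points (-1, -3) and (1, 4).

Arc-length functional: J[y] = ∫ sqrt(1 + (y')^2) dx.
Lagrangian L = sqrt(1 + (y')^2) has no explicit y dependence, so ∂L/∂y = 0 and the Euler-Lagrange equation gives
    d/dx( y' / sqrt(1 + (y')^2) ) = 0  ⇒  y' / sqrt(1 + (y')^2) = const.
Hence y' is constant, so y(x) is affine.
Fitting the endpoints (-1, -3) and (1, 4):
    slope m = (4 − (-3)) / (1 − (-1)) = 7/2,
    intercept c = (-3) − m·(-1) = 1/2.
Extremal: y(x) = (7/2) x + 1/2.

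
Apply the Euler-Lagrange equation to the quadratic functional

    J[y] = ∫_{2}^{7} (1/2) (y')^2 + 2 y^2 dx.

The Lagrangian is L = (1/2) (y')^2 + 2 y^2.
Compute ∂L/∂y = 4y, ∂L/∂y' = y'.
The Euler-Lagrange equation d/dx(∂L/∂y') − ∂L/∂y = 0 reduces to
    y'' − 4 y = 0.
Its general solution is
    y(x) = A e^(2x) + B e^(−2x),
with A, B fixed by the endpoint conditions.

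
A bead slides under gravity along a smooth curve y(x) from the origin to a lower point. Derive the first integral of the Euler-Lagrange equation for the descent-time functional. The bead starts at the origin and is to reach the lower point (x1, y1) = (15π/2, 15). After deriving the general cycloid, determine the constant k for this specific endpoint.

The Lagrangian L = sqrt((1 + y'^2) / y) has no explicit x dependence, so the Beltrami identity applies:
    L − y' ∂L/∂y' = C.
Compute ∂L/∂y' = y' / sqrt(y (1 + y'^2)).
Substitute:
    sqrt((1 + y'^2)/y) − y'·y' / sqrt(y (1 + y'^2))
    = (1 + y'^2) / sqrt(y (1 + y'^2)) − y'^2 / sqrt(y (1 + y'^2))
    = 1 / sqrt(y (1 + y'^2)) = C.
Squaring and rearranging gives the first integral
    y (1 + y'^2) = 1/C^2 =: k   (constant).
Solving this first-order ODE by the substitution
    y = (k/2)(1 − cos θ)
yields the cycloid parameterisation
    x(θ) = (k/2)(θ − sin θ),   y(θ) = (k/2)(1 − cos θ).
The constant k is fixed by the endpoint condition.
Now fit the given lower endpoint (x1, y1) = (15π/2, 15). At the bottom of the first arch (θ = π), the parametric equations give
    y(π) = (k/2)(1 − cos π) = k,
    x(π) = (k/2)(π − sin π) = kπ/2.
Matching y(π) = 15 gives k = 15, consistent with x(π) = 15π/2. Therefore the specific cycloid is
    x(θ) = (15/2)(θ − sin θ),   y(θ) = (15/2)(1 − cos θ).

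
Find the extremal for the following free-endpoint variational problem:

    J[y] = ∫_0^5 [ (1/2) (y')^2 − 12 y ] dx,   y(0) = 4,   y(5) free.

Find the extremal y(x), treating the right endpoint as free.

The Lagrangian L = (1/2) (y')^2 − 12 y gives
    ∂L/∂y = −12,   ∂L/∂y' = y'.
Euler-Lagrange: d/dx(y') − (−12) = 0, i.e. y'' + 12 = 0, so
    y(x) = −(12/2) x^2 + C1 x + C2.
Fixed left endpoint y(0) = 4 ⇒ C2 = 4.
The right endpoint x = 5 is free, so the natural (transversality) condition is ∂L/∂y' |_{x=5} = 0, i.e. y'(5) = 0.
Compute y'(x) = −12 x + C1, so y'(5) = −60 + C1 = 0 ⇒ C1 = 60.
Therefore the extremal is
    y(x) = −6 x^2 + 60 x + 4.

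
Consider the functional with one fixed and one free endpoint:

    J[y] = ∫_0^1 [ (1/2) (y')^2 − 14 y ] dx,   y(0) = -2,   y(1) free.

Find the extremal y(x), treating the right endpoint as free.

The Lagrangian L = (1/2) (y')^2 − 14 y gives
    ∂L/∂y = −14,   ∂L/∂y' = y'.
Euler-Lagrange: d/dx(y') − (−14) = 0, i.e. y'' + 14 = 0, so
    y(x) = −(14/2) x^2 + C1 x + C2.
Fixed left endpoint y(0) = -2 ⇒ C2 = -2.
The right endpoint x = 1 is free, so the natural (transversality) condition is ∂L/∂y' |_{x=1} = 0, i.e. y'(1) = 0.
Compute y'(x) = −14 x + C1, so y'(1) = −14 + C1 = 0 ⇒ C1 = 14.
Therefore the extremal is
    y(x) = −7 x^2 + 14 x − 2.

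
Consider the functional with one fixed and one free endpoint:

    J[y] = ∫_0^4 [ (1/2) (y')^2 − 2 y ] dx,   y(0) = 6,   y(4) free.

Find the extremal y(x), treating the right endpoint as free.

The Lagrangian L = (1/2) (y')^2 − 2 y gives
    ∂L/∂y = −2,   ∂L/∂y' = y'.
Euler-Lagrange: d/dx(y') − (−2) = 0, i.e. y'' + 2 = 0, so
    y(x) = −(2/2) x^2 + C1 x + C2.
Fixed left endpoint y(0) = 6 ⇒ C2 = 6.
The right endpoint x = 4 is free, so the natural (transversality) condition is ∂L/∂y' |_{x=4} = 0, i.e. y'(4) = 0.
Compute y'(x) = −2 x + C1, so y'(4) = −8 + C1 = 0 ⇒ C1 = 8.
Therefore the extremal is
    y(x) = −x^2 + 8 x + 6.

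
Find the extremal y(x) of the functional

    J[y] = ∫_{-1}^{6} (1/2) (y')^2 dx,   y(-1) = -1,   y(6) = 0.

The Lagrangian is L = (1/2) (y')^2.
Compute ∂L/∂y = 0, ∂L/∂y' = y'.
The Euler-Lagrange equation d/dx(∂L/∂y') − ∂L/∂y = 0 reduces to
    y'' = 0.
Its general solution is
    y(x) = A x + B,
with A, B fixed by the endpoint conditions.
Applying the endpoint conditions y(-1) = -1 and y(6) = 0: solve A·-1 + B = -1 and A·6 + B = 0. Subtracting gives A(6 − -1) = 0 − -1, so A = 1/7, and B = -1 − A·-1 = -6/7. Therefore
    y(x) = (1/7) x - 6/7.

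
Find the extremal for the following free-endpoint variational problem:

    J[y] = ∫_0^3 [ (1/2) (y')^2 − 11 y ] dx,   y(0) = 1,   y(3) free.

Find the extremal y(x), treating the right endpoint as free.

The Lagrangian L = (1/2) (y')^2 − 11 y gives
    ∂L/∂y = −11,   ∂L/∂y' = y'.
Euler-Lagrange: d/dx(y') − (−11) = 0, i.e. y'' + 11 = 0, so
    y(x) = −(11/2) x^2 + C1 x + C2.
Fixed left endpoint y(0) = 1 ⇒ C2 = 1.
The right endpoint x = 3 is free, so the natural (transversality) condition is ∂L/∂y' |_{x=3} = 0, i.e. y'(3) = 0.
Compute y'(x) = −11 x + C1, so y'(3) = −33 + C1 = 0 ⇒ C1 = 33.
Therefore the extremal is
    y(x) = −(11/2) x^2 + 33 x + 1.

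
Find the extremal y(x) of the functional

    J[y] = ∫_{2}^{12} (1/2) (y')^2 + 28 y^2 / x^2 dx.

The Lagrangian is L = (1/2) (y')^2 + 28 y^2 / x^2.
Compute ∂L/∂y = 56y/x^2, ∂L/∂y' = y'.
The Euler-Lagrange equation d/dx(∂L/∂y') − ∂L/∂y = 0 reduces to
    y'' − 56/x^2 · y = 0  (x > 0).
Its general solution is
    y(x) = A x^8 + B x^(-7),
with A, B fixed by the endpoint conditions.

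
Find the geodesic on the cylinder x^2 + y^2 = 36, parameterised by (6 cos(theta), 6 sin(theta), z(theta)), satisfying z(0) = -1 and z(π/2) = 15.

Parameterise the cylinder of radius R = 6 as
    r(θ) = (6 cos θ, 6 sin θ, z(θ)).
The arc-length element is
    ds = sqrt(36 + (dz/dθ)^2) dθ,
so the Lagrangian is L = sqrt(36 + z'^2).
L depends on z' only, not on z or θ, so ∂L/∂z = 0 and
    ∂L/∂z' = z' / sqrt(36 + z'^2).
The Euler-Lagrange equation gives
    d/dθ( z' / sqrt(36 + z'^2) ) = 0,
so z' is constant. Integrating once:
    z(θ) = a θ + b,
a helix on the cylinder (a straight line when the cylinder is unrolled). The constants a, b are determined by the endpoint conditions.
With endpoint conditions z(0) = -1 and z(π/2) = 15: from z(0) = b we get b = -1, and a·π/2 + -1 = 15 gives a = 32/π, so
    z(θ) = (32/π) θ − 1.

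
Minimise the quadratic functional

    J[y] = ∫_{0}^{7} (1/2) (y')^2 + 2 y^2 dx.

The Lagrangian is L = (1/2) (y')^2 + 2 y^2.
Compute ∂L/∂y = 4y, ∂L/∂y' = y'.
The Euler-Lagrange equation d/dx(∂L/∂y') − ∂L/∂y = 0 reduces to
    y'' − 4 y = 0.
Its general solution is
    y(x) = A e^(2x) + B e^(−2x),
with A, B fixed by the endpoint conditions.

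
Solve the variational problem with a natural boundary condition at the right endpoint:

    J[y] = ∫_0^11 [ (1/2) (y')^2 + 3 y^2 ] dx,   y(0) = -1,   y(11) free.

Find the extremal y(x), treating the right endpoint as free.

The Lagrangian L = (1/2) (y')^2 + 3 y^2 gives
    ∂L/∂y = 6 y,   ∂L/∂y' = y'.
Euler-Lagrange: y'' − 6 y = 0.
With k = sqrt(6), the general solution is
    y(x) = A cosh(sqrt(6) x) + B sinh(sqrt(6) x).
Fixed left endpoint y(0) = -1 ⇒ A = -1.
The right endpoint x = 11 is free, so the natural (transversality) condition is ∂L/∂y' |_{x=11} = 0, i.e. y'(11) = 0.
Compute y'(x) = A k sinh(k x) + B k cosh(k x), so
    y'(11) = A k sinh(k·11) + B k cosh(k·11) = 0
    ⇒ B = −A tanh(k·11) = tanh(sqrt(6)·11).
Therefore the extremal is
    y(x) = −cosh(sqrt(6) x) + tanh(sqrt(6)·11) sinh(sqrt(6) x).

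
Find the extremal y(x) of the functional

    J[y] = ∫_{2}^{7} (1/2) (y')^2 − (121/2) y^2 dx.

The Lagrangian is L = (1/2) (y')^2 − (121/2) y^2.
Compute ∂L/∂y = -121y, ∂L/∂y' = y'.
The Euler-Lagrange equation d/dx(∂L/∂y') − ∂L/∂y = 0 reduces to
    y'' + 121 y = 0.
Its general solution is
    y(x) = A sin(11x) + B cos(11x),
with A, B fixed by the endpoint conditions.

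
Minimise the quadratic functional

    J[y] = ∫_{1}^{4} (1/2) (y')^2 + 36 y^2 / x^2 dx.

The Lagrangian is L = (1/2) (y')^2 + 36 y^2 / x^2.
Compute ∂L/∂y = 72y/x^2, ∂L/∂y' = y'.
The Euler-Lagrange equation d/dx(∂L/∂y') − ∂L/∂y = 0 reduces to
    y'' − 72/x^2 · y = 0  (x > 0).
Its general solution is
    y(x) = A x^9 + B x^(-8),
with A, B fixed by the endpoint conditions.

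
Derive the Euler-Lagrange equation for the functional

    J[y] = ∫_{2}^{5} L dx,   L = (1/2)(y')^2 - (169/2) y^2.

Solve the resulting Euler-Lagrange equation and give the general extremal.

The Lagrangian is L = (1/2)(y')^2 - (169/2) y^2.
∂L/∂y = -169y.
∂L/∂y' = y'.
The Euler-Lagrange equation d/dx(∂L/∂y') − ∂L/∂y = 0 becomes:
    y'' + 169 y = 0
General solution: y(x) = A sin(13x) + B cos(13x), where A and B are arbitrary constants fixed by the endpoint conditions.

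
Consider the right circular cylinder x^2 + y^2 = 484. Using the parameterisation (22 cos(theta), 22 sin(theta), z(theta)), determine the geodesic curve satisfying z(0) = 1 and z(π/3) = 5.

Parameterise the cylinder of radius R = 22 as
    r(θ) = (22 cos θ, 22 sin θ, z(θ)).
The arc-length element is
    ds = sqrt(484 + (dz/dθ)^2) dθ,
so the Lagrangian is L = sqrt(484 + z'^2).
L depends on z' only, not on z or θ, so ∂L/∂z = 0 and
    ∂L/∂z' = z' / sqrt(484 + z'^2).
The Euler-Lagrange equation gives
    d/dθ( z' / sqrt(484 + z'^2) ) = 0,
so z' is constant. Integrating once:
    z(θ) = a θ + b,
a helix on the cylinder (a straight line when the cylinder is unrolled). The constants a, b are determined by the endpoint conditions.
With endpoint conditions z(0) = 1 and z(π/3) = 5: from z(0) = b we get b = 1, and a·π/3 + 1 = 5 gives a = 12/π, so
    z(θ) = (12/π) θ + 1.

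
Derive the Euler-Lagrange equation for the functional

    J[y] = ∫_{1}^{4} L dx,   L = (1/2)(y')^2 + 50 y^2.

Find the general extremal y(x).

The Lagrangian is L = (1/2)(y')^2 + 50 y^2.
∂L/∂y = 100y.
∂L/∂y' = y'.
The Euler-Lagrange equation d/dx(∂L/∂y') − ∂L/∂y = 0 becomes:
    y'' - 100 y = 0
General solution: y(x) = A e^(10x) + B e^(-10x), where A and B are arbitrary constants fixed by the endpoint conditions.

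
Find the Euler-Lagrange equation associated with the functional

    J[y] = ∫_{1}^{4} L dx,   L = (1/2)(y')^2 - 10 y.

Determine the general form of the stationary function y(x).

The Lagrangian is L = (1/2)(y')^2 - 10 y.
∂L/∂y = -10.
∂L/∂y' = y'.
The Euler-Lagrange equation d/dx(∂L/∂y') − ∂L/∂y = 0 becomes:
    y'' + 10 = 0
General solution: y(x) = -5 x^2 + A x + B, where A and B are arbitrary constants fixed by the endpoint conditions.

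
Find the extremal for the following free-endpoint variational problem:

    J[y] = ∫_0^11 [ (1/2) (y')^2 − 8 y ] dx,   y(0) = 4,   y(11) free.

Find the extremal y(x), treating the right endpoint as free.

The Lagrangian L = (1/2) (y')^2 − 8 y gives
    ∂L/∂y = −8,   ∂L/∂y' = y'.
Euler-Lagrange: d/dx(y') − (−8) = 0, i.e. y'' + 8 = 0, so
    y(x) = −(8/2) x^2 + C1 x + C2.
Fixed left endpoint y(0) = 4 ⇒ C2 = 4.
The right endpoint x = 11 is free, so the natural (transversality) condition is ∂L/∂y' |_{x=11} = 0, i.e. y'(11) = 0.
Compute y'(x) = −8 x + C1, so y'(11) = −88 + C1 = 0 ⇒ C1 = 88.
Therefore the extremal is
    y(x) = −4 x^2 + 88 x + 4.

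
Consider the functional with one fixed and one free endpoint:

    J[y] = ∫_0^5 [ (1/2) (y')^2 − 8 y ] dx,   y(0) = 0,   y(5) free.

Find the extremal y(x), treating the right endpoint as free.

The Lagrangian L = (1/2) (y')^2 − 8 y gives
    ∂L/∂y = −8,   ∂L/∂y' = y'.
Euler-Lagrange: d/dx(y') − (−8) = 0, i.e. y'' + 8 = 0, so
    y(x) = −(8/2) x^2 + C1 x + C2.
Fixed left endpoint y(0) = 0 ⇒ C2 = 0.
The right endpoint x = 5 is free, so the natural (transversality) condition is ∂L/∂y' |_{x=5} = 0, i.e. y'(5) = 0.
Compute y'(x) = −8 x + C1, so y'(5) = −40 + C1 = 0 ⇒ C1 = 40.
Therefore the extremal is
    y(x) = −4 x^2 + 40 x.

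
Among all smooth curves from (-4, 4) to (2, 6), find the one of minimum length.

Arc-length functional: J[y] = ∫ sqrt(1 + (y')^2) dx.
Lagrangian L = sqrt(1 + (y')^2) has no explicit y dependence, so ∂L/∂y = 0 and the Euler-Lagrange equation gives
    d/dx( y' / sqrt(1 + (y')^2) ) = 0  ⇒  y' / sqrt(1 + (y')^2) = const.
Hence y' is constant, so y(x) is affine.
Fitting the endpoints (-4, 4) and (2, 6):
    slope m = (6 − 4) / (2 − (-4)) = 1/3,
    intercept c = 4 − m·(-4) = 16/3.
Extremal: y(x) = (1/3) x + 16/3.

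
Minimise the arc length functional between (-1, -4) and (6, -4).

Arc-length functional: J[y] = ∫ sqrt(1 + (y')^2) dx.
Lagrangian L = sqrt(1 + (y')^2) has no explicit y dependence, so ∂L/∂y = 0 and the Euler-Lagrange equation gives
    d/dx( y' / sqrt(1 + (y')^2) ) = 0  ⇒  y' / sqrt(1 + (y')^2) = const.
Hence y' is constant, so y(x) is affine.
Fitting the endpoints (-1, -4) and (6, -4):
    slope m = ((-4) − (-4)) / (6 − (-1)) = 0,
    intercept c = (-4) − m·(-1) = -4.
Extremal: y(x) = -4.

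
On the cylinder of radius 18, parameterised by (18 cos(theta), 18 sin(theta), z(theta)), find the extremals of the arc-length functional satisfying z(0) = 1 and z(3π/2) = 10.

Parameterise the cylinder of radius R = 18 as
    r(θ) = (18 cos θ, 18 sin θ, z(θ)).
The arc-length element is
    ds = sqrt(324 + (dz/dθ)^2) dθ,
so the Lagrangian is L = sqrt(324 + z'^2).
L depends on z' only, not on z or θ, so ∂L/∂z = 0 and
    ∂L/∂z' = z' / sqrt(324 + z'^2).
The Euler-Lagrange equation gives
    d/dθ( z' / sqrt(324 + z'^2) ) = 0,
so z' is constant. Integrating once:
    z(θ) = a θ + b,
a helix on the cylinder (a straight line when the cylinder is unrolled). The constants a, b are determined by the endpoint conditions.
With endpoint conditions z(0) = 1 and z(3π/2) = 10: from z(0) = b we get b = 1, and a·3π/2 + 1 = 10 gives a = 6/π, so
    z(θ) = (6/π) θ + 1.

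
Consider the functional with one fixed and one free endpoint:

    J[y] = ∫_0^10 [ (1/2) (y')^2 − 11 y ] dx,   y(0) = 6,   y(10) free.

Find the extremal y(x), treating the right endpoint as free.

The Lagrangian L = (1/2) (y')^2 − 11 y gives
    ∂L/∂y = −11,   ∂L/∂y' = y'.
Euler-Lagrange: d/dx(y') − (−11) = 0, i.e. y'' + 11 = 0, so
    y(x) = −(11/2) x^2 + C1 x + C2.
Fixed left endpoint y(0) = 6 ⇒ C2 = 6.
The right endpoint x = 10 is free, so the natural (transversality) condition is ∂L/∂y' |_{x=10} = 0, i.e. y'(10) = 0.
Compute y'(x) = −11 x + C1, so y'(10) = −110 + C1 = 0 ⇒ C1 = 110.
Therefore the extremal is
    y(x) = −(11/2) x^2 + 110 x + 6.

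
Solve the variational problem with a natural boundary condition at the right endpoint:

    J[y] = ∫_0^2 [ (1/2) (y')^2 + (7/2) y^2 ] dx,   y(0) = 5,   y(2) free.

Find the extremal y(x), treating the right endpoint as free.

The Lagrangian L = (1/2) (y')^2 + (7/2) y^2 gives
    ∂L/∂y = 7 y,   ∂L/∂y' = y'.
Euler-Lagrange: y'' − 7 y = 0.
With k = sqrt(7), the general solution is
    y(x) = A cosh(sqrt(7) x) + B sinh(sqrt(7) x).
Fixed left endpoint y(0) = 5 ⇒ A = 5.
The right endpoint x = 2 is free, so the natural (transversality) condition is ∂L/∂y' |_{x=2} = 0, i.e. y'(2) = 0.
Compute y'(x) = A k sinh(k x) + B k cosh(k x), so
    y'(2) = A k sinh(k·2) + B k cosh(k·2) = 0
    ⇒ B = −A tanh(k·2) = − 5 tanh(sqrt(7)·2).
Therefore the extremal is
    y(x) = 5 cosh(sqrt(7) x) − 5 tanh(sqrt(7)·2) sinh(sqrt(7) x).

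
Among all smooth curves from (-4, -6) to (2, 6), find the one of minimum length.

Arc-length functional: J[y] = ∫ sqrt(1 + (y')^2) dx.
Lagrangian L = sqrt(1 + (y')^2) has no explicit y dependence, so ∂L/∂y = 0 and the Euler-Lagrange equation gives
    d/dx( y' / sqrt(1 + (y')^2) ) = 0  ⇒  y' / sqrt(1 + (y')^2) = const.
Hence y' is constant, so y(x) is affine.
Fitting the endpoints (-4, -6) and (2, 6):
    slope m = (6 − (-6)) / (2 − (-4)) = 2,
    intercept c = (-6) − m·(-4) = 2.
Extremal: y(x) = 2 x + 2.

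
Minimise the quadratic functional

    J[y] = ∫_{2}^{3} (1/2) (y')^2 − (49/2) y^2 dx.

The Lagrangian is L = (1/2) (y')^2 − (49/2) y^2.
Compute ∂L/∂y = -49y, ∂L/∂y' = y'.
The Euler-Lagrange equation d/dx(∂L/∂y') − ∂L/∂y = 0 reduces to
    y'' + 49 y = 0.
Its general solution is
    y(x) = A sin(7x) + B cos(7x),
with A, B fixed by the endpoint conditions.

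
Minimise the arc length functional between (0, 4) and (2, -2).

Arc-length functional: J[y] = ∫ sqrt(1 + (y')^2) dx.
Lagrangian L = sqrt(1 + (y')^2) has no explicit y dependence, so ∂L/∂y = 0 and the Euler-Lagrange equation gives
    d/dx( y' / sqrt(1 + (y')^2) ) = 0  ⇒  y' / sqrt(1 + (y')^2) = const.
Hence y' is constant, so y(x) is affine.
Fitting the endpoints (0, 4) and (2, -2):
    slope m = ((-2) − 4) / (2 − 0) = -3,
    intercept c = 4 − m·0 = 4.
Extremal: y(x) = -3 x + 4.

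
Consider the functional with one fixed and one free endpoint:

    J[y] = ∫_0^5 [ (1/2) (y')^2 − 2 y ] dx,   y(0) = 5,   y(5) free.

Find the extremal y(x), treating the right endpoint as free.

The Lagrangian L = (1/2) (y')^2 − 2 y gives
    ∂L/∂y = −2,   ∂L/∂y' = y'.
Euler-Lagrange: d/dx(y') − (−2) = 0, i.e. y'' + 2 = 0, so
    y(x) = −(2/2) x^2 + C1 x + C2.
Fixed left endpoint y(0) = 5 ⇒ C2 = 5.
The right endpoint x = 5 is free, so the natural (transversality) condition is ∂L/∂y' |_{x=5} = 0, i.e. y'(5) = 0.
Compute y'(x) = −2 x + C1, so y'(5) = −10 + C1 = 0 ⇒ C1 = 10.
Therefore the extremal is
    y(x) = −x^2 + 10 x + 5.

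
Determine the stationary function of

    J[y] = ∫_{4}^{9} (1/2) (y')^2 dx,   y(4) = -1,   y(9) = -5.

The Lagrangian is L = (1/2) (y')^2.
Compute ∂L/∂y = 0, ∂L/∂y' = y'.
The Euler-Lagrange equation d/dx(∂L/∂y') − ∂L/∂y = 0 reduces to
    y'' = 0.
Its general solution is
    y(x) = A x + B,
with A, B fixed by the endpoint conditions.
Applying the endpoint conditions y(4) = -1 and y(9) = -5: solve A·4 + B = -1 and A·9 + B = -5. Subtracting gives A(9 − 4) = -5 − -1, so A = -4/5, and B = -1 − A·4 = 11/5. Therefore
    y(x) = (-4/5) x + 11/5.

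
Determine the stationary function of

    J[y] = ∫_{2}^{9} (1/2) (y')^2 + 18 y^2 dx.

The Lagrangian is L = (1/2) (y')^2 + 18 y^2.
Compute ∂L/∂y = 36y, ∂L/∂y' = y'.
The Euler-Lagrange equation d/dx(∂L/∂y') − ∂L/∂y = 0 reduces to
    y'' − 36 y = 0.
Its general solution is
    y(x) = A e^(6x) + B e^(−6x),
with A, B fixed by the endpoint conditions.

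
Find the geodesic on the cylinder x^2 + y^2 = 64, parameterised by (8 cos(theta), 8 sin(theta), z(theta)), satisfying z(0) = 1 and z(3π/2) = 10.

Parameterise the cylinder of radius R = 8 as
    r(θ) = (8 cos θ, 8 sin θ, z(θ)).
The arc-length element is
    ds = sqrt(64 + (dz/dθ)^2) dθ,
so the Lagrangian is L = sqrt(64 + z'^2).
L depends on z' only, not on z or θ, so ∂L/∂z = 0 and
    ∂L/∂z' = z' / sqrt(64 + z'^2).
The Euler-Lagrange equation gives
    d/dθ( z' / sqrt(64 + z'^2) ) = 0,
so z' is constant. Integrating once:
    z(θ) = a θ + b,
a helix on the cylinder (a straight line when the cylinder is unrolled). The constants a, b are determined by the endpoint conditions.
With endpoint conditions z(0) = 1 and z(3π/2) = 10: from z(0) = b we get b = 1, and a·3π/2 + 1 = 10 gives a = 6/π, so
    z(θ) = (6/π) θ + 1.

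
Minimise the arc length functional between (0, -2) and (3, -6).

Arc-length functional: J[y] = ∫ sqrt(1 + (y')^2) dx.
Lagrangian L = sqrt(1 + (y')^2) has no explicit y dependence, so ∂L/∂y = 0 and the Euler-Lagrange equation gives
    d/dx( y' / sqrt(1 + (y')^2) ) = 0  ⇒  y' / sqrt(1 + (y')^2) = const.
Hence y' is constant, so y(x) is affine.
Fitting the endpoints (0, -2) and (3, -6):
    slope m = ((-6) − (-2)) / (3 − 0) = -4/3,
    intercept c = (-2) − m·0 = -2.
Extremal: y(x) = (-4/3) x - 2.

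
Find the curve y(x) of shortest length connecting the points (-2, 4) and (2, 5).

Arc-length functional: J[y] = ∫ sqrt(1 + (y')^2) dx.
Lagrangian L = sqrt(1 + (y')^2) has no explicit y dependence, so ∂L/∂y = 0 and the Euler-Lagrange equation gives
    d/dx( y' / sqrt(1 + (y')^2) ) = 0  ⇒  y' / sqrt(1 + (y')^2) = const.
Hence y' is constant, so y(x) is affine.
Fitting the endpoints (-2, 4) and (2, 5):
    slope m = (5 − 4) / (2 − (-2)) = 1/4,
    intercept c = 4 − m·(-2) = 9/2.
Extremal: y(x) = (1/4) x + 9/2.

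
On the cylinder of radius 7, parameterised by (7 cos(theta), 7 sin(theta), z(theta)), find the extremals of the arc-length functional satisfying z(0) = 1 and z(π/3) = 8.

Parameterise the cylinder of radius R = 7 as
    r(θ) = (7 cos θ, 7 sin θ, z(θ)).
The arc-length element is
    ds = sqrt(49 + (dz/dθ)^2) dθ,
so the Lagrangian is L = sqrt(49 + z'^2).
L depends on z' only, not on z or θ, so ∂L/∂z = 0 and
    ∂L/∂z' = z' / sqrt(49 + z'^2).
The Euler-Lagrange equation gives
    d/dθ( z' / sqrt(49 + z'^2) ) = 0,
so z' is constant. Integrating once:
    z(θ) = a θ + b,
a helix on the cylinder (a straight line when the cylinder is unrolled). The constants a, b are determined by the endpoint conditions.
With endpoint conditions z(0) = 1 and z(π/3) = 8: from z(0) = b we get b = 1, and a·π/3 + 1 = 8 gives a = 21/π, so
    z(θ) = (21/π) θ + 1.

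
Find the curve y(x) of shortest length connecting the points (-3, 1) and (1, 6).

Arc-length functional: J[y] = ∫ sqrt(1 + (y')^2) dx.
Lagrangian L = sqrt(1 + (y')^2) has no explicit y dependence, so ∂L/∂y = 0 and the Euler-Lagrange equation gives
    d/dx( y' / sqrt(1 + (y')^2) ) = 0  ⇒  y' / sqrt(1 + (y')^2) = const.
Hence y' is constant, so y(x) is affine.
Fitting the endpoints (-3, 1) and (1, 6):
    slope m = (6 − 1) / (1 − (-3)) = 5/4,
    intercept c = 1 − m·(-3) = 19/4.
Extremal: y(x) = (5/4) x + 19/4.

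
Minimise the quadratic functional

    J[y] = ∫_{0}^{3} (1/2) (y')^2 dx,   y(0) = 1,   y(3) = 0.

The Lagrangian is L = (1/2) (y')^2.
Compute ∂L/∂y = 0, ∂L/∂y' = y'.
The Euler-Lagrange equation d/dx(∂L/∂y') − ∂L/∂y = 0 reduces to
    y'' = 0.
Its general solution is
    y(x) = A x + B,
with A, B fixed by the endpoint conditions.
Applying the endpoint conditions y(0) = 1 and y(3) = 0: solve A·0 + B = 1 and A·3 + B = 0. Subtracting gives A(3 − 0) = 0 − 1, so A = -1/3, and B = 1 − A·0 = 1. Therefore
    y(x) = (-1/3) x + 1.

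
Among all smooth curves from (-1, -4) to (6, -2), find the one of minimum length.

Arc-length functional: J[y] = ∫ sqrt(1 + (y')^2) dx.
Lagrangian L = sqrt(1 + (y')^2) has no explicit y dependence, so ∂L/∂y = 0 and the Euler-Lagrange equation gives
    d/dx( y' / sqrt(1 + (y')^2) ) = 0  ⇒  y' / sqrt(1 + (y')^2) = const.
Hence y' is constant, so y(x) is affine.
Fitting the endpoints (-1, -4) and (6, -2):
    slope m = ((-2) − (-4)) / (6 − (-1)) = 2/7,
    intercept c = (-4) − m·(-1) = -26/7.
Extremal: y(x) = (2/7) x - 26/7.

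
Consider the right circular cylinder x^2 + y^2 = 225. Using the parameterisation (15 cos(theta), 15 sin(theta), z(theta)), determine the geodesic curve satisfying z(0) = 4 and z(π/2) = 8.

Parameterise the cylinder of radius R = 15 as
    r(θ) = (15 cos θ, 15 sin θ, z(θ)).
The arc-length element is
    ds = sqrt(225 + (dz/dθ)^2) dθ,
so the Lagrangian is L = sqrt(225 + z'^2).
L depends on z' only, not on z or θ, so ∂L/∂z = 0 and
    ∂L/∂z' = z' / sqrt(225 + z'^2).
The Euler-Lagrange equation gives
    d/dθ( z' / sqrt(225 + z'^2) ) = 0,
so z' is constant. Integrating once:
    z(θ) = a θ + b,
a helix on the cylinder (a straight line when the cylinder is unrolled). The constants a, b are determined by the endpoint conditions.
With endpoint conditions z(0) = 4 and z(π/2) = 8: from z(0) = b we get b = 4, and a·π/2 + 4 = 8 gives a = 8/π, so
    z(θ) = (8/π) θ + 4.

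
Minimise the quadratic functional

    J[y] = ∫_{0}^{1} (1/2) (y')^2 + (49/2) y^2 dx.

The Lagrangian is L = (1/2) (y')^2 + (49/2) y^2.
Compute ∂L/∂y = 49y, ∂L/∂y' = y'.
The Euler-Lagrange equation d/dx(∂L/∂y') − ∂L/∂y = 0 reduces to
    y'' − 49 y = 0.
Its general solution is
    y(x) = A e^(7x) + B e^(−7x),
with A, B fixed by the endpoint conditions.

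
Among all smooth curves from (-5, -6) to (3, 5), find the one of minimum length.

Arc-length functional: J[y] = ∫ sqrt(1 + (y')^2) dx.
Lagrangian L = sqrt(1 + (y')^2) has no explicit y dependence, so ∂L/∂y = 0 and the Euler-Lagrange equation gives
    d/dx( y' / sqrt(1 + (y')^2) ) = 0  ⇒  y' / sqrt(1 + (y')^2) = const.
Hence y' is constant, so y(x) is affine.
Fitting the endpoints (-5, -6) and (3, 5):
    slope m = (5 − (-6)) / (3 − (-5)) = 11/8,
    intercept c = (-6) − m·(-5) = 7/8.
Extremal: y(x) = (11/8) x + 7/8.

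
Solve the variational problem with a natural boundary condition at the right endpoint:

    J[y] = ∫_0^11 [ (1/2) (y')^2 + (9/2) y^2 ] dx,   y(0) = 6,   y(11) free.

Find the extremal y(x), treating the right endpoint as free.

The Lagrangian L = (1/2) (y')^2 + (9/2) y^2 gives
    ∂L/∂y = 9 y,   ∂L/∂y' = y'.
Euler-Lagrange: y'' − 9 y = 0.
With k = 3, the general solution is
    y(x) = A cosh(3 x) + B sinh(3 x).
Fixed left endpoint y(0) = 6 ⇒ A = 6.
The right endpoint x = 11 is free, so the natural (transversality) condition is ∂L/∂y' |_{x=11} = 0, i.e. y'(11) = 0.
Compute y'(x) = A k sinh(k x) + B k cosh(k x), so
    y'(11) = A k sinh(k·11) + B k cosh(k·11) = 0
    ⇒ B = −A tanh(k·11) = − 6 tanh(3·11).
Therefore the extremal is
    y(x) = 6 cosh(3 x) − 6 tanh(3·11) sinh(3 x).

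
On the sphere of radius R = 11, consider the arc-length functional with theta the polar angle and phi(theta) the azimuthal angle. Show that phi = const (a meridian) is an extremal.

On the sphere of radius R = 11 with spherical coordinates (θ, φ), the induced metric is
    ds^2 = 121(dθ^2 + sin^2(θ) dφ^2).
Using θ as the parameter, the arc-length functional becomes
    J[φ] = ∫ 11 sqrt(1 + sin^2(θ) (dφ/dθ)^2) dθ.
So L = 11 sqrt(1 + sin^2(θ) φ'^2). Compute
    ∂L/∂φ = 0  (L has no explicit φ dependence),
    ∂L/∂φ' = 11 sin^2(θ) φ' / sqrt(1 + sin^2(θ) φ'^2).
For the candidate φ(θ) = c (constant), φ' = 0, so ∂L/∂φ' evaluated along the candidate vanishes, and ∂L/∂φ is identically zero. Hence
    d/dθ(∂L/∂φ') − ∂L/∂φ = 0
is satisfied. Therefore meridians φ = const are extremals of arc length — they are geodesics on the sphere.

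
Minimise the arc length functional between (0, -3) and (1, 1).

Arc-length functional: J[y] = ∫ sqrt(1 + (y')^2) dx.
Lagrangian L = sqrt(1 + (y')^2) has no explicit y dependence, so ∂L/∂y = 0 and the Euler-Lagrange equation gives
    d/dx( y' / sqrt(1 + (y')^2) ) = 0  ⇒  y' / sqrt(1 + (y')^2) = const.
Hence y' is constant, so y(x) is affine.
Fitting the endpoints (0, -3) and (1, 1):
    slope m = (1 − (-3)) / (1 − 0) = 4,
    intercept c = (-3) − m·0 = -3.
Extremal: y(x) = 4 x - 3.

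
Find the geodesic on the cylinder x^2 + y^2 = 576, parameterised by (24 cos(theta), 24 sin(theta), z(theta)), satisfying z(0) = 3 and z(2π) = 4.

Parameterise the cylinder of radius R = 24 as
    r(θ) = (24 cos θ, 24 sin θ, z(θ)).
The arc-length element is
    ds = sqrt(576 + (dz/dθ)^2) dθ,
so the Lagrangian is L = sqrt(576 + z'^2).
L depends on z' only, not on z or θ, so ∂L/∂z = 0 and
    ∂L/∂z' = z' / sqrt(576 + z'^2).
The Euler-Lagrange equation gives
    d/dθ( z' / sqrt(576 + z'^2) ) = 0,
so z' is constant. Integrating once:
    z(θ) = a θ + b,
a helix on the cylinder (a straight line when the cylinder is unrolled). The constants a, b are determined by the endpoint conditions.
With endpoint conditions z(0) = 3 and z(2π) = 4: from z(0) = b we get b = 3, and a·2π + 3 = 4 gives a = 1/(2π), so
    z(θ) = (1/(2π)) θ + 3.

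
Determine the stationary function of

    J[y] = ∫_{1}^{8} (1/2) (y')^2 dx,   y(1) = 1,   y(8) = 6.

The Lagrangian is L = (1/2) (y')^2.
Compute ∂L/∂y = 0, ∂L/∂y' = y'.
The Euler-Lagrange equation d/dx(∂L/∂y') − ∂L/∂y = 0 reduces to
    y'' = 0.
Its general solution is
    y(x) = A x + B,
with A, B fixed by the endpoint conditions.
Applying the endpoint conditions y(1) = 1 and y(8) = 6: solve A·1 + B = 1 and A·8 + B = 6. Subtracting gives A(8 − 1) = 6 − 1, so A = 5/7, and B = 1 − A·1 = 2/7. Therefore
    y(x) = (5/7) x + 2/7.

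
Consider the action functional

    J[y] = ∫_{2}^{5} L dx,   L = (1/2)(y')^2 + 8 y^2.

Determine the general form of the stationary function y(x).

The Lagrangian is L = (1/2)(y')^2 + 8 y^2.
∂L/∂y = 16y.
∂L/∂y' = y'.
The Euler-Lagrange equation d/dx(∂L/∂y') − ∂L/∂y = 0 becomes:
    y'' - 16 y = 0
General solution: y(x) = A e^(4x) + B e^(-4x), where A and B are arbitrary constants fixed by the endpoint conditions.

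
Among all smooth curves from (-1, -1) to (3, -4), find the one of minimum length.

Arc-length functional: J[y] = ∫ sqrt(1 + (y')^2) dx.
Lagrangian L = sqrt(1 + (y')^2) has no explicit y dependence, so ∂L/∂y = 0 and the Euler-Lagrange equation gives
    d/dx( y' / sqrt(1 + (y')^2) ) = 0  ⇒  y' / sqrt(1 + (y')^2) = const.
Hence y' is constant, so y(x) is affine.
Fitting the endpoints (-1, -1) and (3, -4):
    slope m = ((-4) − (-1)) / (3 − (-1)) = -3/4,
    intercept c = (-1) − m·(-1) = -7/4.
Extremal: y(x) = (-3/4) x - 7/4.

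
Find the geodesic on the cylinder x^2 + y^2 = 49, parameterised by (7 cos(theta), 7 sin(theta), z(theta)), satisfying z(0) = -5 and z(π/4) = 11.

Parameterise the cylinder of radius R = 7 as
    r(θ) = (7 cos θ, 7 sin θ, z(θ)).
The arc-length element is
    ds = sqrt(49 + (dz/dθ)^2) dθ,
so the Lagrangian is L = sqrt(49 + z'^2).
L depends on z' only, not on z or θ, so ∂L/∂z = 0 and
    ∂L/∂z' = z' / sqrt(49 + z'^2).
The Euler-Lagrange equation gives
    d/dθ( z' / sqrt(49 + z'^2) ) = 0,
so z' is constant. Integrating once:
    z(θ) = a θ + b,
a helix on the cylinder (a straight line when the cylinder is unrolled). The constants a, b are determined by the endpoint conditions.
With endpoint conditions z(0) = -5 and z(π/4) = 11: from z(0) = b we get b = -5, and a·π/4 + -5 = 11 gives a = 64/π, so
    z(θ) = (64/π) θ − 5.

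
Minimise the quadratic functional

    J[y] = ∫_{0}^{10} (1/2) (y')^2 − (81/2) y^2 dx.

The Lagrangian is L = (1/2) (y')^2 − (81/2) y^2.
Compute ∂L/∂y = -81y, ∂L/∂y' = y'.
The Euler-Lagrange equation d/dx(∂L/∂y') − ∂L/∂y = 0 reduces to
    y'' + 81 y = 0.
Its general solution is
    y(x) = A sin(9x) + B cos(9x),
with A, B fixed by the endpoint conditions.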